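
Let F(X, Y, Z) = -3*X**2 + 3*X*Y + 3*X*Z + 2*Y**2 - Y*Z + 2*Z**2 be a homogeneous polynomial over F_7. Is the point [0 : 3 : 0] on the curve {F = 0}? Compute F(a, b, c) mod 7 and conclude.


F(0,3,0) ≡ 4 (mod 7); P is NOT on the curve.

Evaluate F(0, 3, 0) term-by-term (mod 7).
  -3*X**2 ↦ -3·0·1·1 = 0
  3*X*Y ↦ 3·0·3·1 = 0
  3*X*Z ↦ 3·0·1·0 = 0
  2*Y**2 ↦ 2·1·9·1 = 18
  -Y*Z ↦ -1·1·3·0 = 0
  2*Z**2 ↦ 2·1·1·0 = 0
Sum: F(0, 3, 0) = (0) + (0) + (0) + (18) + (0) + (0) = 18.
Reducing mod 7: 18 ≡ 4 (mod 7).
Since F(a, b, c) ≡ 4 ≠ 0 (mod 7), P does NOT lie on the curve.


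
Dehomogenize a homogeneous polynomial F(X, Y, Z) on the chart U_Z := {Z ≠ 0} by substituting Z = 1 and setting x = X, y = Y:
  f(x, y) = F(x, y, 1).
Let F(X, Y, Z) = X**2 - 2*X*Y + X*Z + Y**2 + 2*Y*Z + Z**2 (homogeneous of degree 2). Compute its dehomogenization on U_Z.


f(x, y) = x**2 - 2*x*y + x + y**2 + 2*y + 1

On U_Z we set Z = 1. Each monomial c·X^i·Y^j·Z^k in F becomes c·x^i·y^j·1^k = c·x^i·y^j.
Substituting Z = 1: F(X, Y, 1) = x**2 - 2*x*y + x + y**2 + 2*y + 1.
Note: deg(f) ≤ deg(F) = 2; strict inequality happens when F is divisible by Z (lost terms).


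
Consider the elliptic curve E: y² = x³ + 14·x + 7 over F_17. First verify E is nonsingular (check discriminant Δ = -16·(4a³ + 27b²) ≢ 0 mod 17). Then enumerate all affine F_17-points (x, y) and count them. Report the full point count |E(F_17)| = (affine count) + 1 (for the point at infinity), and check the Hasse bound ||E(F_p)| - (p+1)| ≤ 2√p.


Affine points = {(2, 3), (2, 14), (3, 5), (3, 12), (4, 5), (4, 12), (5, 7), (5, 10), (6, 1), (6, 16), (8, 6), (8, 11), (10, 5), (10, 12), (11, 8), (11, 9), (12, 4), (12, 13), (16, 3), (16, 14)}; affine count = 20; |E(F_17)| = 21.

Discriminant check: Δ ∝ 4a³ + 27b² = 4·14³ + 27·7² = 4·2744 + 27·49 ≡ 8 (mod 17). Nonzero ⇒ E is nonsingular.
For each x ∈ F_17, compute rhs = x³ + 14·x + 7 mod 17, then count y ∈ F_17 with y² ≡ rhs.
  x = 0: rhs = 7, matching y values: none (0 points).
  x = 1: rhs = 5, matching y values: none (0 points).
  x = 2: rhs = 9, matching y values: 3, 14 (2 points).
  x = 3: rhs = 8, matching y values: 5, 12 (2 points).
  x = 4: rhs = 8, matching y values: 5, 12 (2 points).
  x = 5: rhs = 15, matching y values: 7, 10 (2 points).
  x = 6: rhs = 1, matching y values: 1, 16 (2 points).
  x = 7: rhs = 6, matching y values: none (0 points).
  x = 8: rhs = 2, matching y values: 6, 11 (2 points).
  x = 9: rhs = 12, matching y values: none (0 points).
  x = 10: rhs = 8, matching y values: 5, 12 (2 points).
  x = 11: rhs = 13, matching y values: 8, 9 (2 points).
  x = 12: rhs = 16, matching y values: 4, 13 (2 points).
  x = 13: rhs = 6, matching y values: none (0 points).
  x = 14: rhs = 6, matching y values: none (0 points).
  x = 15: rhs = 5, matching y values: none (0 points).
  x = 16: rhs = 9, matching y values: 3, 14 (2 points).
Total affine count: 20.
Full point count |E(F_17)| = 20 + 1 = 21.
Hasse bound: |21 − (17+1)| = |3| = 3 ≤ 2√17 ≈ 8.2462 ✓.


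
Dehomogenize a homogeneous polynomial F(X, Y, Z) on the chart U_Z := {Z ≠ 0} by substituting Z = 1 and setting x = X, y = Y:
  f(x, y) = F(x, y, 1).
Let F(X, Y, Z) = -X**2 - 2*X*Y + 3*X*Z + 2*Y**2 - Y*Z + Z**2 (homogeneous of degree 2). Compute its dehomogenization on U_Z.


f(x, y) = -x**2 - 2*x*y + 3*x + 2*y**2 - y + 1

On U_Z we set Z = 1. Each monomial c·X^i·Y^j·Z^k in F becomes c·x^i·y^j·1^k = c·x^i·y^j.
Substituting Z = 1: F(X, Y, 1) = -x**2 - 2*x*y + 3*x + 2*y**2 - y + 1.
Note: deg(f) ≤ deg(F) = 2; strict inequality happens when F is divisible by Z (lost terms).


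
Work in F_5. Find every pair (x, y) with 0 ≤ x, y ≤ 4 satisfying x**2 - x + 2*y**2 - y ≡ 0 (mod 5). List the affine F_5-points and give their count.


Affine F_5-points: {(0, 0), (0, 3), (1, 0), (1, 3), (2, 4), (4, 4)}; count = 6.

For each of the 25 pairs (x, y) ∈ F_5², evaluate f(x, y) mod 5. Record the zeros.
  x = 0: [0↦0, 1↦1, 2↦1, 3↦0, 4↦3]  zeros at y ∈ {0, 3}
  x = 1: [0↦0, 1↦1, 2↦1, 3↦0, 4↦3]  zeros at y ∈ {0, 3}
  x = 2: [0↦2, 1↦3, 2↦3, 3↦2, 4↦0]  zeros at y ∈ {4}
  x = 3: [0↦1, 1↦2, 2↦2, 3↦1, 4↦4]  zeros at y ∈ ∅
  x = 4: [0↦2, 1↦3, 2↦3, 3↦2, 4↦0]  zeros at y ∈ {4}
Collecting zeros: affine points = {(0, 0), (0, 3), (1, 0), (1, 3), (2, 4), (4, 4)}.
Total count |C(F_5)_aff| = 6.


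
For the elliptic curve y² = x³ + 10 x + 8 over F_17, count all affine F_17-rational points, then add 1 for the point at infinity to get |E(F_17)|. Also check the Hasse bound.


Affine points = {(0, 5), (0, 12), (1, 6), (1, 11), (2, 6), (2, 11), (5, 8), (5, 9), (7, 8), (7, 9), (11, 2), (11, 15), (14, 6), (14, 11)}; affine count = 14; |E(F_17)| = 15.

Discriminant check: Δ ∝ 4a³ + 27b² = 4·10³ + 27·8² = 4·1000 + 27·64 ≡ 16 (mod 17). Nonzero ⇒ E is nonsingular.
For each x ∈ F_17, compute rhs = x³ + 10·x + 8 mod 17, then count y ∈ F_17 with y² ≡ rhs.
  x = 0: rhs = 8, matching y values: 5, 12 (2 points).
  x = 1: rhs = 2, matching y values: 6, 11 (2 points).
  x = 2: rhs = 2, matching y values: 6, 11 (2 points).
  x = 3: rhs = 14, matching y values: none (0 points).
  x = 4: rhs = 10, matching y values: none (0 points).
  x = 5: rhs = 13, matching y values: 8, 9 (2 points).
  x = 6: rhs = 12, matching y values: none (0 points).
  x = 7: rhs = 13, matching y values: 8, 9 (2 points).
  x = 8: rhs = 5, matching y values: none (0 points).
  x = 9: rhs = 11, matching y values: none (0 points).
  x = 10: rhs = 3, matching y values: none (0 points).
  x = 11: rhs = 4, matching y values: 2, 15 (2 points).
  x = 12: rhs = 3, matching y values: none (0 points).
  x = 13: rhs = 6, matching y values: none (0 points).
  x = 14: rhs = 2, matching y values: 6, 11 (2 points).
  x = 15: rhs = 14, matching y values: none (0 points).
  x = 16: rhs = 14, matching y values: none (0 points).
Total affine count: 14.
Full point count |E(F_17)| = 14 + 1 = 15.
Hasse bound: |15 − (17+1)| = |-3| = 3 ≤ 2√17 ≈ 8.2462 ✓.


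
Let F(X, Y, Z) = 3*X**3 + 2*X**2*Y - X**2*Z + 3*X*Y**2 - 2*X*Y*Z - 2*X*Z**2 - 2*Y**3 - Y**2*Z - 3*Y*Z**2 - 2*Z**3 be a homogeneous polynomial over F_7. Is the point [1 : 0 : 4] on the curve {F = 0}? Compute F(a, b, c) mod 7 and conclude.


F(1,0,4) ≡ 0 (mod 7); P is on the curve.

Evaluate F(1, 0, 4) term-by-term (mod 7).
  3*X**3 ↦ 3·1·1·1 = 3
  2*X**2*Y ↦ 2·1·0·1 = 0
  -X**2*Z ↦ -1·1·1·4 = -4
  3*X*Y**2 ↦ 3·1·0·1 = 0
  -2*X*Y*Z ↦ -2·1·0·4 = 0
  -2*X*Z**2 ↦ -2·1·1·16 = -32
  -2*Y**3 ↦ -2·1·0·1 = 0
  -Y**2*Z ↦ -1·1·0·4 = 0
  -3*Y*Z**2 ↦ -3·1·0·16 = 0
  -2*Z**3 ↦ -2·1·1·64 = -128
Sum: F(1, 0, 4) = (3) + (0) + (-4) + (0) + (0) + (-32) + (0) + (0) + (0) + (-128) = -161.
Reducing mod 7: -161 ≡ 0 (mod 7).
Since F(a, b, c) ≡ 0 (mod 7), P lies on the curve.


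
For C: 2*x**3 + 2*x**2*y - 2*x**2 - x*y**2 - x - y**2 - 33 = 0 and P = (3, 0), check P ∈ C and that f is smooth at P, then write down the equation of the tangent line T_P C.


Tangent line at P: 41*x + 18*y - 123 = 0.

Step 1: f(3, 0) = 0, so P lies on C.
Step 2: partial derivatives
  f_x(x, y) = 6*x**2 + 4*x*y - 4*x - y**2 - 1, f_y(x, y) = 2*x**2 - 2*x*y - 2*y.
  f_x(P) = 41, f_y(P) = 18 (gradient nonzero, so P is smooth).
Step 3: tangent line at P: 41·(x − 3) + 18·(y − 0) = 0.
Expanding: 41*x + 18*y - 123 = 0.


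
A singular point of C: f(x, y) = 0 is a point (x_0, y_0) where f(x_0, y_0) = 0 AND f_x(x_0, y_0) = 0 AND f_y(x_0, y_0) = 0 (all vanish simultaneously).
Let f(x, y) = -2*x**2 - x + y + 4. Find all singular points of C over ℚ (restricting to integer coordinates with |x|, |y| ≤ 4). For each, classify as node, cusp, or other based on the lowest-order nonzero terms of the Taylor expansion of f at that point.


No singular points in the scanned grid; C is smooth there.

Compute partial derivatives:
  f_x = -4*x - 1.
  f_y = 1.
f_y = 1 is a nonzero constant, so f_y never vanishes: no point (x, y) can satisfy f = f_x = f_y = 0. In particular no (x, y) ∈ {−4, ..., 4}² is singular; the curve is smooth.


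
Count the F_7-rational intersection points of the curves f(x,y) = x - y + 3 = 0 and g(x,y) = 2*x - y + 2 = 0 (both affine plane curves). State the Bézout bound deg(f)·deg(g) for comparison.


Common zeros: {(1, 4)}; count = 1; Bézout bound = 1.

deg(f) = 1, deg(g) = 1, so Bézout bound = 1.
Scan x ∈ F_7. For each x, list the y ∈ F_7 with f(x, y) ≡ 0 and those with g(x, y) ≡ 0 (mod 7); the common zeros in that column are the intersection.
  x = 0: f ≡ 0 at y ∈ {3}; g ≡ 0 at y ∈ {2}; common: ∅.
  x = 1: f ≡ 0 at y ∈ {4}; g ≡ 0 at y ∈ {4}; common: {4}.
  x = 2: f ≡ 0 at y ∈ {5}; g ≡ 0 at y ∈ {6}; common: ∅.
  x = 3: f ≡ 0 at y ∈ {6}; g ≡ 0 at y ∈ {1}; common: ∅.
  x = 4: f ≡ 0 at y ∈ {0}; g ≡ 0 at y ∈ {3}; common: ∅.
  x = 5: f ≡ 0 at y ∈ {1}; g ≡ 0 at y ∈ {5}; common: ∅.
  x = 6: f ≡ 0 at y ∈ {2}; g ≡ 0 at y ∈ {0}; common: ∅.
Collecting: common zeros = {(1, 4)}, so the count is 1.
Comparison with the Bézout bound: 1 ≤ 1 = deg(f)·deg(g), as expected for curves with no common component (the bound is attained).


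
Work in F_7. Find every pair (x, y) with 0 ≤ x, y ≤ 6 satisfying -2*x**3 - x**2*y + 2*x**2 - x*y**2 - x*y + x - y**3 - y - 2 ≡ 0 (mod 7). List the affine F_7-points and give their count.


Affine F_7-points: {(0, 4), (0, 6), (3, 0), (5, 2), (5, 5), (6, 1)}; count = 6.

For each of the 49 pairs (x, y) ∈ F_7², evaluate f(x, y) mod 7. Record the zeros.
  x = 0: [0↦5, 1↦3, 2↦2, 3↦3, 4↦0, 5↦1, 6↦0]  zeros at y ∈ {4, 6}
  x = 1: [0↦6, 1↦1, 2↦2, 3↦3, 4↦5, 5↦2, 6↦2]  zeros at y ∈ ∅
  x = 2: [0↦6, 1↦3, 2↦4, 3↦3, 4↦1, 5↦6, 6↦5]  zeros at y ∈ ∅
  x = 3: [0↦0, 1↦4, 2↦3, 3↦5, 4↦4, 5↦1, 6↦4]  zeros at y ∈ {0}
  x = 4: [0↦4, 1↦6, 2↦1, 3↦4, 4↦2, 5↦3, 6↦1]  zeros at y ∈ ∅
  x = 5: [0↦6, 1↦4, 2↦0, 3↦2, 4↦4, 5↦0, 6↦5]  zeros at y ∈ {2, 5}
  x = 6: [0↦1, 1↦0, 2↦2, 3↦1, 4↦5, 5↦1, 6↦4]  zeros at y ∈ {1}
Collecting zeros: affine points = {(0, 4), (0, 6), (3, 0), (5, 2), (5, 5), (6, 1)}.
Total count |C(F_7)_aff| = 6.


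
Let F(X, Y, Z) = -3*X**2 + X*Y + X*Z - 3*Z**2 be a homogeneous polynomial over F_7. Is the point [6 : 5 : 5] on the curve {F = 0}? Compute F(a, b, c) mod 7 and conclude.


F(6,5,5) ≡ 3 (mod 7); P is NOT on the curve.

Evaluate F(6, 5, 5) term-by-term (mod 7).
  -3*X**2 ↦ -3·36·1·1 = -108
  X*Y ↦ 1·6·5·1 = 30
  X*Z ↦ 1·6·1·5 = 30
  -3*Z**2 ↦ -3·1·1·25 = -75
Sum: F(6, 5, 5) = (-108) + (30) + (30) + (-75) = -123.
Reducing mod 7: -123 ≡ 3 (mod 7).
Since F(a, b, c) ≡ 3 ≠ 0 (mod 7), P does NOT lie on the curve.


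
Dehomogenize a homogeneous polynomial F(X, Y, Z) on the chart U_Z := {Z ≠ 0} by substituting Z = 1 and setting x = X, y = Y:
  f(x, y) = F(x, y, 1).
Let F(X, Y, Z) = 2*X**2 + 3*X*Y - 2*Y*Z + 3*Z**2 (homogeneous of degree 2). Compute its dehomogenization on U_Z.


f(x, y) = 2*x**2 + 3*x*y - 2*y + 3

On U_Z we set Z = 1. Each monomial c·X^i·Y^j·Z^k in F becomes c·x^i·y^j·1^k = c·x^i·y^j.
Substituting Z = 1: F(X, Y, 1) = 2*x**2 + 3*x*y - 2*y + 3.
Note: deg(f) ≤ deg(F) = 2; strict inequality happens when F is divisible by Z (lost terms).


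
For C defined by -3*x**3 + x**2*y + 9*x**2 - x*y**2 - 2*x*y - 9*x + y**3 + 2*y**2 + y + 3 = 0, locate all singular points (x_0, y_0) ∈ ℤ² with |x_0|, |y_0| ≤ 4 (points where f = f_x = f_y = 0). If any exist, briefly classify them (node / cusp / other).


Singular points: {(1, 0)}; classification: cusp.

Compute partial derivatives:
  f_x = -9*x**2 + 2*x*y + 18*x - y**2 - 2*y - 9.
  f_y = x**2 - 2*x*y - 2*x + 3*y**2 + 4*y + 1.
Scan x_0 ∈ {−4, ..., 4}. For each x_0, f_y(x_0, y) is a polynomial in y; find its integer roots y ∈ {−4, ..., 4}, then test f_x and f at those candidates.
  x = -4: f_y(-4, y) = 3*y**2 + 12*y + 25; no integer root y with |y| ≤ 4.
  x = -3: f_y(-3, y) = 3*y**2 + 10*y + 16; no integer root y with |y| ≤ 4.
  x = -2: f_y(-2, y) = 3*y**2 + 8*y + 9; no integer root y with |y| ≤ 4.
  x = -1: f_y(-1, y) = 3*y**2 + 6*y + 4; no integer root y with |y| ≤ 4.
  x = 0: f_y(0, y) = 3*y**2 + 4*y + 1; vanishes at y ∈ {-1}. (0, -1): f_x = -8 ≠ 0.
  x = 1: f_y(1, y) = 3*y**2 + 2*y; vanishes at y ∈ {0}. (1, 0): f_x = 0, f = 0 — SINGULAR.
  x = 2: f_y(2, y) = 3*y**2 + 1; no integer root y with |y| ≤ 4.
  x = 3: f_y(3, y) = 3*y**2 - 2*y + 4; no integer root y with |y| ≤ 4.
  x = 4: f_y(4, y) = 3*y**2 - 4*y + 9; no integer root y with |y| ≤ 4.
Only singular point on the grid: (1, 0).
Classify: substitute x = 1 + u, y = 0 + v and expand: f = -3*u**3 + u**2*v - u*v**2 + v**3 + v**2.
No constant or linear terms (consistent with a singular point). Quadratic part: v**2. Cubic part: -3*u**3 + u**2*v - u*v**2 + v**3.
The quadratic part v**2 is a perfect square, so there is a single (double) tangent line v = 0, i.e. y = 0. Restricting the cubic part to that line (v = 0) leaves -3*u**3 ≠ 0, so f is not divisible by v and the branch is v² ≈ 3*u**3 to lowest order — this is a cusp.
Classification: cusp.


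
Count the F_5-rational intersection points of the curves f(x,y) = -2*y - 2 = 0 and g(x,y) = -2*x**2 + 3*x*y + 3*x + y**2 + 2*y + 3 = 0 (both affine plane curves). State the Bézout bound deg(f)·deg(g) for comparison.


Common zeros: {(1, 4), (4, 4)}; count = 2; Bézout bound = 2.

deg(f) = 1, deg(g) = 2, so Bézout bound = 2.
Scan x ∈ F_5. For each x, list the y ∈ F_5 with f(x, y) ≡ 0 and those with g(x, y) ≡ 0 (mod 5); the common zeros in that column are the intersection.
  x = 0: f ≡ 0 at y ∈ {4}; g ≡ 0 at y ∈ ∅; common: ∅.
  x = 1: f ≡ 0 at y ∈ {4}; g ≡ 0 at y ∈ {1, 4}; common: {4}.
  x = 2: f ≡ 0 at y ∈ {4}; g ≡ 0 at y ∈ {1}; common: ∅.
  x = 3: f ≡ 0 at y ∈ {4}; g ≡ 0 at y ∈ {2}; common: ∅.
  x = 4: f ≡ 0 at y ∈ {4}; g ≡ 0 at y ∈ {2, 4}; common: {4}.
Collecting: common zeros = {(1, 4), (4, 4)}, so the count is 2.
Comparison with the Bézout bound: 2 ≤ 2 = deg(f)·deg(g), as expected for curves with no common component (the bound is attained).


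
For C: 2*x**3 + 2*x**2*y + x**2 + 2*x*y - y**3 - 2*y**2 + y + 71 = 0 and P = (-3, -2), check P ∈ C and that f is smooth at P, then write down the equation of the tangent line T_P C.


Tangent line at P: 68*x + 9*y + 222 = 0.

Step 1: f(-3, -2) = 0, so P lies on C.
Step 2: partial derivatives
  f_x(x, y) = 6*x**2 + 4*x*y + 2*x + 2*y, f_y(x, y) = 2*x**2 + 2*x - 3*y**2 - 4*y + 1.
  f_x(P) = 68, f_y(P) = 9 (gradient nonzero, so P is smooth).
Step 3: tangent line at P: 68·(x − -3) + 9·(y − -2) = 0.
Expanding: 68*x + 9*y + 222 = 0.


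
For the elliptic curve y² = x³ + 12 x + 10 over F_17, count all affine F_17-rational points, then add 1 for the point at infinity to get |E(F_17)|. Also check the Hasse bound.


Affine points = {(2, 5), (2, 12), (5, 5), (5, 12), (6, 3), (6, 14), (10, 5), (10, 12), (13, 0), (14, 7), (14, 10)}; affine count = 11; |E(F_17)| = 12.

Discriminant check: Δ ∝ 4a³ + 27b² = 4·12³ + 27·10² = 4·1728 + 27·100 ≡ 7 (mod 17). Nonzero ⇒ E is nonsingular.
For each x ∈ F_17, compute rhs = x³ + 12·x + 10 mod 17, then count y ∈ F_17 with y² ≡ rhs.
  x = 0: rhs = 10, matching y values: none (0 points).
  x = 1: rhs = 6, matching y values: none (0 points).
  x = 2: rhs = 8, matching y values: 5, 12 (2 points).
  x = 3: rhs = 5, matching y values: none (0 points).
  x = 4: rhs = 3, matching y values: none (0 points).
  x = 5: rhs = 8, matching y values: 5, 12 (2 points).
  x = 6: rhs = 9, matching y values: 3, 14 (2 points).
  x = 7: rhs = 12, matching y values: none (0 points).
  x = 8: rhs = 6, matching y values: none (0 points).
  x = 9: rhs = 14, matching y values: none (0 points).
  x = 10: rhs = 8, matching y values: 5, 12 (2 points).
  x = 11: rhs = 11, matching y values: none (0 points).
  x = 12: rhs = 12, matching y values: none (0 points).
  x = 13: rhs = 0, matching y values: 0 (1 points).
  x = 14: rhs = 15, matching y values: 7, 10 (2 points).
  x = 15: rhs = 12, matching y values: none (0 points).
  x = 16: rhs = 14, matching y values: none (0 points).
Total affine count: 11.
Full point count |E(F_17)| = 11 + 1 = 12.
Hasse bound: |12 − (17+1)| = |-6| = 6 ≤ 2√17 ≈ 8.2462 ✓.


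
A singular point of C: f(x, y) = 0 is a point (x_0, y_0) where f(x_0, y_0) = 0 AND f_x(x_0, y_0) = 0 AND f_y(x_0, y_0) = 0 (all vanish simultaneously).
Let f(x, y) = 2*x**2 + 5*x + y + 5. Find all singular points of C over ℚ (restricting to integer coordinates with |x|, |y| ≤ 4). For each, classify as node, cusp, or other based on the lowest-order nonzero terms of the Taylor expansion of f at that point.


No singular points in the scanned grid; C is smooth there.

Compute partial derivatives:
  f_x = 4*x + 5.
  f_y = 1.
f_y = 1 is a nonzero constant, so f_y never vanishes: no point (x, y) can satisfy f = f_x = f_y = 0. In particular no (x, y) ∈ {−4, ..., 4}² is singular; the curve is smooth.


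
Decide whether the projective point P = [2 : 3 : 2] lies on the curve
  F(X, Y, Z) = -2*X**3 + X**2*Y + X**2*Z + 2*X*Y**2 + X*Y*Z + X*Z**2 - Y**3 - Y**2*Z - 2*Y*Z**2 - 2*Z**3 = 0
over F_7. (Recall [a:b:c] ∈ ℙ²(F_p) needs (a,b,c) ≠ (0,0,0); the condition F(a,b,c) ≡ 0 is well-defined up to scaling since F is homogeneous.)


F(2,3,2) ≡ 3 (mod 7); P is NOT on the curve.

Evaluate F(2, 3, 2) term-by-term (mod 7).
  -2*X**3 ↦ -2·8·1·1 = -16
  X**2*Y ↦ 1·4·3·1 = 12
  X**2*Z ↦ 1·4·1·2 = 8
  2*X*Y**2 ↦ 2·2·9·1 = 36
  X*Y*Z ↦ 1·2·3·2 = 12
  X*Z**2 ↦ 1·2·1·4 = 8
  -Y**3 ↦ -1·1·27·1 = -27
  -Y**2*Z ↦ -1·1·9·2 = -18
  -2*Y*Z**2 ↦ -2·1·3·4 = -24
  -2*Z**3 ↦ -2·1·1·8 = -16
Sum: F(2, 3, 2) = (-16) + (12) + (8) + (36) + (12) + (8) + (-27) + (-18) + (-24) + (-16) = -25.
Reducing mod 7: -25 ≡ 3 (mod 7).
Since F(a, b, c) ≡ 3 ≠ 0 (mod 7), P does NOT lie on the curve.


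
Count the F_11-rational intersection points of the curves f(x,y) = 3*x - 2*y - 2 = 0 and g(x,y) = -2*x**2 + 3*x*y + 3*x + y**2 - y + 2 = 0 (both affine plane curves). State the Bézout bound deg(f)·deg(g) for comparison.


Common zeros: ∅; count = 0; Bézout bound = 2.

deg(f) = 1, deg(g) = 2, so Bézout bound = 2.
Scan x ∈ F_11. For each x, list the y ∈ F_11 with f(x, y) ≡ 0 and those with g(x, y) ≡ 0 (mod 11); the common zeros in that column are the intersection.
  x = 0: f ≡ 0 at y ∈ {10}; g ≡ 0 at y ∈ {5, 7}; common: ∅.
  x = 1: f ≡ 0 at y ∈ {6}; g ≡ 0 at y ∈ {2, 7}; common: ∅.
  x = 2: f ≡ 0 at y ∈ {2}; g ≡ 0 at y ∈ {0, 6}; common: ∅.
  x = 3: f ≡ 0 at y ∈ {9}; g ≡ 0 at y ∈ {6, 8}; common: ∅.
  x = 4: f ≡ 0 at y ∈ {5}; g ≡ 0 at y ∈ ∅; common: ∅.
  x = 5: f ≡ 0 at y ∈ {1}; g ≡ 0 at y ∈ {0, 8}; common: ∅.
  x = 6: f ≡ 0 at y ∈ {8}; g ≡ 0 at y ∈ ∅; common: ∅.
  x = 7: f ≡ 0 at y ∈ {4}; g ≡ 0 at y ∈ ∅; common: ∅.
  x = 8: f ≡ 0 at y ∈ {0}; g ≡ 0 at y ∈ ∅; common: ∅.
  x = 9: f ≡ 0 at y ∈ {7}; g ≡ 0 at y ∈ {2, 5}; common: ∅.
  x = 10: f ≡ 0 at y ∈ {3}; g ≡ 0 at y ∈ ∅; common: ∅.
Collecting: common zeros = ∅, so the count is 0.
Comparison with the Bézout bound: 0 ≤ 2 = deg(f)·deg(g), as expected for curves with no common component (the affine F_11-count falls short of the bound because intersections may lie at infinity, over extension fields, or carry multiplicity).


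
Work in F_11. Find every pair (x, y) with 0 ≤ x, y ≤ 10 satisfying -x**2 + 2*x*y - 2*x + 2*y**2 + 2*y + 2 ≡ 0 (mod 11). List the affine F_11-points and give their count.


Affine F_11-points: {(3, 2), (3, 5), (4, 0), (4, 6), (5, 0), (5, 5), (6, 6), (6, 9), (10, 2), (10, 9)}; count = 10.

For each of the 121 pairs (x, y) ∈ F_11², evaluate f(x, y) mod 11. Record the zeros.
  x = 0: [0↦2, 1↦6, 2↦3, 3↦4, 4↦9, 5↦7, 6↦9, 7↦4, 8↦3, 9↦6, 10↦2]  zeros at y ∈ ∅
  x = 1: [0↦10, 1↦5, 2↦4, 3↦7, 4↦3, 5↦3, 6↦7, 7↦4, 8↦5, 9↦10, 10↦8]  zeros at y ∈ ∅
  x = 2: [0↦5, 1↦2, 2↦3, 3↦8, 4↦6, 5↦8, 6↦3, 7↦2, 8↦5, 9↦1, 10↦1]  zeros at y ∈ ∅
  x = 3: [0↦9, 1↦8, 2↦0, 3↦7, 4↦7, 5↦0, 6↦8, 7↦9, 8↦3, 9↦1, 10↦3]  zeros at y ∈ {2, 5}
  x = 4: [0↦0, 1↦1, 2↦6, 3↦4, 4↦6, 5↦1, 6↦0, 7↦3, 8↦10, 9↦10, 10↦3]  zeros at y ∈ {0, 6}
  x = 5: [0↦0, 1↦3, 2↦10, 3↦10, 4↦3, 5↦0, 6↦1, 7↦6, 8↦4, 9↦6, 10↦1]  zeros at y ∈ {0, 5}
  x = 6: [0↦9, 1↦3, 2↦1, 3↦3, 4↦9, 5↦8, 6↦0, 7↦7, 8↦7, 9↦0, 10↦8]  zeros at y ∈ {6, 9}
  x = 7: [0↦5, 1↦1, 2↦1, 3↦5, 4↦2, 5↦3, 6↦8, 7↦6, 8↦8, 9↦3, 10↦2]  zeros at y ∈ ∅
  x = 8: [0↦10, 1↦8, 2↦10, 3↦5, 4↦4, 5↦7, 6↦3, 7↦3, 8↦7, 9↦4, 10↦5]  zeros at y ∈ ∅
  x = 9: [0↦2, 1↦2, 2↦6, 3↦3, 4↦4, 5↦9, 6↦7, 7↦9, 8↦4, 9↦3, 10↦6]  zeros at y ∈ ∅
  x = 10: [0↦3, 1↦5, 2↦0, 3↦10, 4↦2, 5↦9, 6↦9, 7↦2, 8↦10, 9↦0, 10↦5]  zeros at y ∈ {2, 9}
Collecting zeros: affine points = {(3, 2), (3, 5), (4, 0), (4, 6), (5, 0), (5, 5), (6, 6), (6, 9), (10, 2), (10, 9)}.
Total count |C(F_11)_aff| = 10.


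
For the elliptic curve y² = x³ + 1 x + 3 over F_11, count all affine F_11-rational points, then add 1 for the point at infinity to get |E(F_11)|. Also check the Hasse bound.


Affine points = {(0, 5), (0, 6), (1, 4), (1, 7), (3, 0), (4, 4), (4, 7), (5, 1), (5, 10), (6, 4), (6, 7), (7, 1), (7, 10), (9, 2), (9, 9), (10, 1), (10, 10)}; affine count = 17; |E(F_11)| = 18.

Discriminant check: Δ ∝ 4a³ + 27b² = 4·1³ + 27·3² = 4·1 + 27·9 ≡ 5 (mod 11). Nonzero ⇒ E is nonsingular.
For each x ∈ F_11, compute rhs = x³ + 1·x + 3 mod 11, then count y ∈ F_11 with y² ≡ rhs.
  x = 0: rhs = 3, matching y values: 5, 6 (2 points).
  x = 1: rhs = 5, matching y values: 4, 7 (2 points).
  x = 2: rhs = 2, matching y values: none (0 points).
  x = 3: rhs = 0, matching y values: 0 (1 points).
  x = 4: rhs = 5, matching y values: 4, 7 (2 points).
  x = 5: rhs = 1, matching y values: 1, 10 (2 points).
  x = 6: rhs = 5, matching y values: 4, 7 (2 points).
  x = 7: rhs = 1, matching y values: 1, 10 (2 points).
  x = 8: rhs = 6, matching y values: none (0 points).
  x = 9: rhs = 4, matching y values: 2, 9 (2 points).
  x = 10: rhs = 1, matching y values: 1, 10 (2 points).
Total affine count: 17.
Full point count |E(F_11)| = 17 + 1 = 18.
Hasse bound: |18 − (11+1)| = |6| = 6 ≤ 2√11 ≈ 6.6332 ✓.


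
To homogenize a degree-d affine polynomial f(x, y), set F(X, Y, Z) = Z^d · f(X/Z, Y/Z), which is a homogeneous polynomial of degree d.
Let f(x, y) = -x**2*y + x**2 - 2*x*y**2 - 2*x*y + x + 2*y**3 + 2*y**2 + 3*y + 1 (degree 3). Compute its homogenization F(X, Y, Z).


F(X, Y, Z) = -X**2*Y + X**2*Z - 2*X*Y**2 - 2*X*Y*Z + X*Z**2 + 2*Y**3 + 2*Y**2*Z + 3*Y*Z**2 + Z**3

deg(f) = 3.
Substitute x = X/Z, y = Y/Z into f, then multiply by Z^3.
  monomial -1·x^2·y^1 ↦ -1·X^2·Y^1·Z^0.
  monomial 1·x^2·y^0 ↦ 1·X^2·Y^0·Z^1.
  monomial -2·x^1·y^2 ↦ -2·X^1·Y^2·Z^0.
  monomial -2·x^1·y^1 ↦ -2·X^1·Y^1·Z^1.
  monomial 1·x^1·y^0 ↦ 1·X^1·Y^0·Z^2.
  monomial 2·x^0·y^3 ↦ 2·X^0·Y^3·Z^0.
  monomial 2·x^0·y^2 ↦ 2·X^0·Y^2·Z^1.
  monomial 3·x^0·y^1 ↦ 3·X^0·Y^1·Z^2.
  monomial 1·x^0·y^0 ↦ 1·X^0·Y^0·Z^3.
Collecting: F(X, Y, Z) = -X**2*Y + X**2*Z - 2*X*Y**2 - 2*X*Y*Z + X*Z**2 + 2*Y**3 + 2*Y**2*Z + 3*Y*Z**2 + Z**3.


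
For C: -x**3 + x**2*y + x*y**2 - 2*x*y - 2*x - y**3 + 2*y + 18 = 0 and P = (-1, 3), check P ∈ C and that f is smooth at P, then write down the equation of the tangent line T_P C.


Tangent line at P: -8*x - 28*y + 76 = 0.

Step 1: f(-1, 3) = 0, so P lies on C.
Step 2: partial derivatives
  f_x(x, y) = -3*x**2 + 2*x*y + y**2 - 2*y - 2, f_y(x, y) = x**2 + 2*x*y - 2*x - 3*y**2 + 2.
  f_x(P) = -8, f_y(P) = -28 (gradient nonzero, so P is smooth).
Step 3: tangent line at P: -8·(x − -1) + -28·(y − 3) = 0.
Expanding: -8*x - 28*y + 76 = 0.


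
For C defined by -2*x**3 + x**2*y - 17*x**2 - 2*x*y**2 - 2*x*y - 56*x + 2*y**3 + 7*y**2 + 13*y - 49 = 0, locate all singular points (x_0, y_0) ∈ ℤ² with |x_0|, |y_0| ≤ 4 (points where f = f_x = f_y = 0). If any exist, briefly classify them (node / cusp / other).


Singular points: {(-3, -2)}; classification: node.

Compute partial derivatives:
  f_x = -6*x**2 + 2*x*y - 34*x - 2*y**2 - 2*y - 56.
  f_y = x**2 - 4*x*y - 2*x + 6*y**2 + 14*y + 13.
Scan x_0 ∈ {−4, ..., 4}. For each x_0, f_y(x_0, y) is a polynomial in y; find its integer roots y ∈ {−4, ..., 4}, then test f_x and f at those candidates.
  x = -4: f_y(-4, y) = 6*y**2 + 30*y + 37; no integer root y with |y| ≤ 4.
  x = -3: f_y(-3, y) = 6*y**2 + 26*y + 28; vanishes at y ∈ {-2}. (-3, -2): f_x = 0, f = 0 — SINGULAR.
  x = -2: f_y(-2, y) = 6*y**2 + 22*y + 21; no integer root y with |y| ≤ 4.
  x = -1: f_y(-1, y) = 6*y**2 + 18*y + 16; no integer root y with |y| ≤ 4.
  x = 0: f_y(0, y) = 6*y**2 + 14*y + 13; no integer root y with |y| ≤ 4.
  x = 1: f_y(1, y) = 6*y**2 + 10*y + 12; no integer root y with |y| ≤ 4.
  x = 2: f_y(2, y) = 6*y**2 + 6*y + 13; no integer root y with |y| ≤ 4.
  x = 3: f_y(3, y) = 6*y**2 + 2*y + 16; no integer root y with |y| ≤ 4.
  x = 4: f_y(4, y) = 6*y**2 - 2*y + 21; no integer root y with |y| ≤ 4.
Only singular point on the grid: (-3, -2).
Classify: substitute x = -3 + u, y = -2 + v and expand: f = -2*u**3 + u**2*v - u**2 - 2*u*v**2 + 2*v**3 + v**2.
No constant or linear terms (consistent with a singular point). Quadratic part: -u**2 + v**2. Cubic part: -2*u**3 + u**2*v - 2*u*v**2 + 2*v**3.
The quadratic part v**2 - u**2 = (v − u)(v + u) splits into two distinct linear factors, so there are two distinct tangent lines y − -2 = ±(x − -3) — this is a node (ordinary double point).
Classification: node.


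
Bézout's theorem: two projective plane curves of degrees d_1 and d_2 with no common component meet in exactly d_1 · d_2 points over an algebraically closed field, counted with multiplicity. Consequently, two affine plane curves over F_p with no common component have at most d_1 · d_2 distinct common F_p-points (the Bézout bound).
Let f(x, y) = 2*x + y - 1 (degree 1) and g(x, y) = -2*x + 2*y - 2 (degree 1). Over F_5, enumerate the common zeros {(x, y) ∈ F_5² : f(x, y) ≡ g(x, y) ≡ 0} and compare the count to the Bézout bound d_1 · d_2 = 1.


Common zeros: {(0, 1)}; count = 1; Bézout bound = 1.

deg(f) = 1, deg(g) = 1, so Bézout bound = 1.
Scan x ∈ F_5. For each x, list the y ∈ F_5 with f(x, y) ≡ 0 and those with g(x, y) ≡ 0 (mod 5); the common zeros in that column are the intersection.
  x = 0: f ≡ 0 at y ∈ {1}; g ≡ 0 at y ∈ {1}; common: {1}.
  x = 1: f ≡ 0 at y ∈ {4}; g ≡ 0 at y ∈ {2}; common: ∅.
  x = 2: f ≡ 0 at y ∈ {2}; g ≡ 0 at y ∈ {3}; common: ∅.
  x = 3: f ≡ 0 at y ∈ {0}; g ≡ 0 at y ∈ {4}; common: ∅.
  x = 4: f ≡ 0 at y ∈ {3}; g ≡ 0 at y ∈ {0}; common: ∅.
Collecting: common zeros = {(0, 1)}, so the count is 1.
Comparison with the Bézout bound: 1 ≤ 1 = deg(f)·deg(g), as expected for curves with no common component (the bound is attained).


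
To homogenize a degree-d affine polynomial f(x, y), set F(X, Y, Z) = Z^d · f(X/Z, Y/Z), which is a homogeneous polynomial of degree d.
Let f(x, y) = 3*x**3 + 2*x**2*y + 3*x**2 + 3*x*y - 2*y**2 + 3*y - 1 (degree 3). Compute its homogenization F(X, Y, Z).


F(X, Y, Z) = 3*X**3 + 2*X**2*Y + 3*X**2*Z + 3*X*Y*Z - 2*Y**2*Z + 3*Y*Z**2 - Z**3

deg(f) = 3.
Substitute x = X/Z, y = Y/Z into f, then multiply by Z^3.
  monomial 3·x^3·y^0 ↦ 3·X^3·Y^0·Z^0.
  monomial 2·x^2·y^1 ↦ 2·X^2·Y^1·Z^0.
  monomial 3·x^2·y^0 ↦ 3·X^2·Y^0·Z^1.
  monomial 3·x^1·y^1 ↦ 3·X^1·Y^1·Z^1.
  monomial -2·x^0·y^2 ↦ -2·X^0·Y^2·Z^1.
  monomial 3·x^0·y^1 ↦ 3·X^0·Y^1·Z^2.
  monomial -1·x^0·y^0 ↦ -1·X^0·Y^0·Z^3.
Collecting: F(X, Y, Z) = 3*X**3 + 2*X**2*Y + 3*X**2*Z + 3*X*Y*Z - 2*Y**2*Z + 3*Y*Z**2 - Z**3.


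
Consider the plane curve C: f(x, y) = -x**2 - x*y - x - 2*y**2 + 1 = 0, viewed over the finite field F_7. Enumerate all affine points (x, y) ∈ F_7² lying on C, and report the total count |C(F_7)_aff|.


Affine F_7-points: {(0, 2), (0, 5), (1, 5), (4, 2), (4, 3), (6, 1), (6, 3)}; count = 7.

For each of the 49 pairs (x, y) ∈ F_7², evaluate f(x, y) mod 7. Record the zeros.
  x = 0: [0↦1, 1↦6, 2↦0, 3↦4, 4↦4, 5↦0, 6↦6]  zeros at y ∈ {2, 5}
  x = 1: [0↦6, 1↦3, 2↦3, 3↦6, 4↦5, 5↦0, 6↦5]  zeros at y ∈ {5}
  x = 2: [0↦2, 1↦5, 2↦4, 3↦6, 4↦4, 5↦5, 6↦2]  zeros at y ∈ ∅
  x = 3: [0↦3, 1↦5, 2↦3, 3↦4, 4↦1, 5↦1, 6↦4]  zeros at y ∈ ∅
  x = 4: [0↦2, 1↦3, 2↦0, 3↦0, 4↦3, 5↦2, 6↦4]  zeros at y ∈ {2, 3}
  x = 5: [0↦6, 1↦6, 2↦2, 3↦1, 4↦3, 5↦1, 6↦2]  zeros at y ∈ ∅
  x = 6: [0↦1, 1↦0, 2↦2, 3↦0, 4↦1, 5↦5, 6↦5]  zeros at y ∈ {1, 3}
Collecting zeros: affine points = {(0, 2), (0, 5), (1, 5), (4, 2), (4, 3), (6, 1), (6, 3)}.
Total count |C(F_7)_aff| = 7.


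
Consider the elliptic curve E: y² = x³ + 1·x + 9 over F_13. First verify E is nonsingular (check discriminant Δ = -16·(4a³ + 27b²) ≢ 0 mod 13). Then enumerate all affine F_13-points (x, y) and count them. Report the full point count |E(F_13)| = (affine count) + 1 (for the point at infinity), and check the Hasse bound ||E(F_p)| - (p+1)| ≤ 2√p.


Affine points = {(0, 3), (0, 10), (3, 0), (4, 5), (4, 8), (5, 3), (5, 10), (6, 6), (6, 7), (8, 3), (8, 10), (11, 5), (11, 8)}; affine count = 13; |E(F_13)| = 14.

Discriminant check: Δ ∝ 4a³ + 27b² = 4·1³ + 27·9² = 4·1 + 27·81 ≡ 7 (mod 13). Nonzero ⇒ E is nonsingular.
For each x ∈ F_13, compute rhs = x³ + 1·x + 9 mod 13, then count y ∈ F_13 with y² ≡ rhs.
  x = 0: rhs = 9, matching y values: 3, 10 (2 points).
  x = 1: rhs = 11, matching y values: none (0 points).
  x = 2: rhs = 6, matching y values: none (0 points).
  x = 3: rhs = 0, matching y values: 0 (1 points).
  x = 4: rhs = 12, matching y values: 5, 8 (2 points).
  x = 5: rhs = 9, matching y values: 3, 10 (2 points).
  x = 6: rhs = 10, matching y values: 6, 7 (2 points).
  x = 7: rhs = 8, matching y values: none (0 points).
  x = 8: rhs = 9, matching y values: 3, 10 (2 points).
  x = 9: rhs = 6, matching y values: none (0 points).
  x = 10: rhs = 5, matching y values: none (0 points).
  x = 11: rhs = 12, matching y values: 5, 8 (2 points).
  x = 12: rhs = 7, matching y values: none (0 points).
Total affine count: 13.
Full point count |E(F_13)| = 13 + 1 = 14.
Hasse bound: |14 − (13+1)| = |0| = 0 ≤ 2√13 ≈ 7.2111 ✓.


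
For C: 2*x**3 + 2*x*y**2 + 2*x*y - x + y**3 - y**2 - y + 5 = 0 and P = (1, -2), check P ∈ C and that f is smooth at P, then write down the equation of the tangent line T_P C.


Tangent line at P: 9*x + 9*y + 9 = 0.

Step 1: f(1, -2) = 0, so P lies on C.
Step 2: partial derivatives
  f_x(x, y) = 6*x**2 + 2*y**2 + 2*y - 1, f_y(x, y) = 4*x*y + 2*x + 3*y**2 - 2*y - 1.
  f_x(P) = 9, f_y(P) = 9 (gradient nonzero, so P is smooth).
Step 3: tangent line at P: 9·(x − 1) + 9·(y − -2) = 0.
Expanding: 9*x + 9*y + 9 = 0.


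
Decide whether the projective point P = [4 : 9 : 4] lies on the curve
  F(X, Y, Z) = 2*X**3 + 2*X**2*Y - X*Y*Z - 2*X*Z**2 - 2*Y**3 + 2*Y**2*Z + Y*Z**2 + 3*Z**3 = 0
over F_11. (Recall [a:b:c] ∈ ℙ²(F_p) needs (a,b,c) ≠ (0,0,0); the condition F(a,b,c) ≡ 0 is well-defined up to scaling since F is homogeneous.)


F(4,9,4) ≡ 0 (mod 11); P is on the curve.

Evaluate F(4, 9, 4) term-by-term (mod 11).
  2*X**3 ↦ 2·64·1·1 = 128
  2*X**2*Y ↦ 2·16·9·1 = 288
  -X*Y*Z ↦ -1·4·9·4 = -144
  -2*X*Z**2 ↦ -2·4·1·16 = -128
  -2*Y**3 ↦ -2·1·729·1 = -1458
  2*Y**2*Z ↦ 2·1·81·4 = 648
  Y*Z**2 ↦ 1·1·9·16 = 144
  3*Z**3 ↦ 3·1·1·64 = 192
Sum: F(4, 9, 4) = (128) + (288) + (-144) + (-128) + (-1458) + (648) + (144) + (192) = -330.
Reducing mod 11: -330 ≡ 0 (mod 11).
Since F(a, b, c) ≡ 0 (mod 11), P lies on the curve.


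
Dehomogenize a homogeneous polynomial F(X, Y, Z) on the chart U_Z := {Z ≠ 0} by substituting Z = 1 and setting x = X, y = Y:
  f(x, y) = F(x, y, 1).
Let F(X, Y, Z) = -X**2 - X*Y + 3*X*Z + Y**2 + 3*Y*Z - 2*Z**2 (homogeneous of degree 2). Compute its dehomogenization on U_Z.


f(x, y) = -x**2 - x*y + 3*x + y**2 + 3*y - 2

On U_Z we set Z = 1. Each monomial c·X^i·Y^j·Z^k in F becomes c·x^i·y^j·1^k = c·x^i·y^j.
Substituting Z = 1: F(X, Y, 1) = -x**2 - x*y + 3*x + y**2 + 3*y - 2.
Note: deg(f) ≤ deg(F) = 2; strict inequality happens when F is divisible by Z (lost terms).


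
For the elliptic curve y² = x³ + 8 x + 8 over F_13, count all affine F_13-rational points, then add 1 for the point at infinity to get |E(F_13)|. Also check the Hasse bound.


Affine points = {(1, 2), (1, 11), (4, 0), (5, 2), (5, 11), (6, 5), (6, 8), (7, 2), (7, 11), (8, 5), (8, 8), (9, 4), (9, 9), (10, 3), (10, 10), (11, 6), (11, 7), (12, 5), (12, 8)}; affine count = 19; |E(F_13)| = 20.

Discriminant check: Δ ∝ 4a³ + 27b² = 4·8³ + 27·8² = 4·512 + 27·64 ≡ 6 (mod 13). Nonzero ⇒ E is nonsingular.
For each x ∈ F_13, compute rhs = x³ + 8·x + 8 mod 13, then count y ∈ F_13 with y² ≡ rhs.
  x = 0: rhs = 8, matching y values: none (0 points).
  x = 1: rhs = 4, matching y values: 2, 11 (2 points).
  x = 2: rhs = 6, matching y values: none (0 points).
  x = 3: rhs = 7, matching y values: none (0 points).
  x = 4: rhs = 0, matching y values: 0 (1 points).
  x = 5: rhs = 4, matching y values: 2, 11 (2 points).
  x = 6: rhs = 12, matching y values: 5, 8 (2 points).
  x = 7: rhs = 4, matching y values: 2, 11 (2 points).
  x = 8: rhs = 12, matching y values: 5, 8 (2 points).
  x = 9: rhs = 3, matching y values: 4, 9 (2 points).
  x = 10: rhs = 9, matching y values: 3, 10 (2 points).
  x = 11: rhs = 10, matching y values: 6, 7 (2 points).
  x = 12: rhs = 12, matching y values: 5, 8 (2 points).
Total affine count: 19.
Full point count |E(F_13)| = 19 + 1 = 20.
Hasse bound: |20 − (13+1)| = |6| = 6 ≤ 2√13 ≈ 7.2111 ✓.


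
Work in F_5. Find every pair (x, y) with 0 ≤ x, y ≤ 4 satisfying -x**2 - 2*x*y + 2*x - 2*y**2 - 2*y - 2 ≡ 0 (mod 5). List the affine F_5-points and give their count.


Affine F_5-points: {(2, 1), (3, 0), (3, 1), (4, 0)}; count = 4.

For each of the 25 pairs (x, y) ∈ F_5², evaluate f(x, y) mod 5. Record the zeros.
  x = 0: [0↦3, 1↦4, 2↦1, 3↦4, 4↦3]  zeros at y ∈ ∅
  x = 1: [0↦4, 1↦3, 2↦3, 3↦4, 4↦1]  zeros at y ∈ ∅
  x = 2: [0↦3, 1↦0, 2↦3, 3↦2, 4↦2]  zeros at y ∈ {1}
  x = 3: [0↦0, 1↦0, 2↦1, 3↦3, 4↦1]  zeros at y ∈ {0, 1}
  x = 4: [0↦0, 1↦3, 2↦2, 3↦2, 4↦3]  zeros at y ∈ {0}
Collecting zeros: affine points = {(2, 1), (3, 0), (3, 1), (4, 0)}.
Total count |C(F_5)_aff| = 4.


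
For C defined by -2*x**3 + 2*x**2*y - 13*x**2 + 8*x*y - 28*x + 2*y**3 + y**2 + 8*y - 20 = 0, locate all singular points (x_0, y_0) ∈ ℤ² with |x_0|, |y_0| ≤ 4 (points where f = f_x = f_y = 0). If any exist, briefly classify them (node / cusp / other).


Singular points: {(-2, 0)}; classification: node.

Compute partial derivatives:
  f_x = -6*x**2 + 4*x*y - 26*x + 8*y - 28.
  f_y = 2*x**2 + 8*x + 6*y**2 + 2*y + 8.
Scan x_0 ∈ {−4, ..., 4}. For each x_0, f_y(x_0, y) is a polynomial in y; find its integer roots y ∈ {−4, ..., 4}, then test f_x and f at those candidates.
  x = -4: f_y(-4, y) = 6*y**2 + 2*y + 8; no integer root y with |y| ≤ 4.
  x = -3: f_y(-3, y) = 6*y**2 + 2*y + 2; no integer root y with |y| ≤ 4.
  x = -2: f_y(-2, y) = 6*y**2 + 2*y; vanishes at y ∈ {0}. (-2, 0): f_x = 0, f = 0 — SINGULAR.
  x = -1: f_y(-1, y) = 6*y**2 + 2*y + 2; no integer root y with |y| ≤ 4.
  x = 0: f_y(0, y) = 6*y**2 + 2*y + 8; no integer root y with |y| ≤ 4.
  x = 1: f_y(1, y) = 6*y**2 + 2*y + 18; no integer root y with |y| ≤ 4.
  x = 2: f_y(2, y) = 6*y**2 + 2*y + 32; no integer root y with |y| ≤ 4.
  x = 3: f_y(3, y) = 6*y**2 + 2*y + 50; no integer root y with |y| ≤ 4.
  x = 4: f_y(4, y) = 6*y**2 + 2*y + 72; no integer root y with |y| ≤ 4.
Only singular point on the grid: (-2, 0).
Classify: substitute x = -2 + u, y = 0 + v and expand: f = -2*u**3 + 2*u**2*v - u**2 + 2*v**3 + v**2.
No constant or linear terms (consistent with a singular point). Quadratic part: -u**2 + v**2. Cubic part: -2*u**3 + 2*u**2*v + 2*v**3.
The quadratic part v**2 - u**2 = (v − u)(v + u) splits into two distinct linear factors, so there are two distinct tangent lines y − 0 = ±(x − -2) — this is a node (ordinary double point).
Classification: node.


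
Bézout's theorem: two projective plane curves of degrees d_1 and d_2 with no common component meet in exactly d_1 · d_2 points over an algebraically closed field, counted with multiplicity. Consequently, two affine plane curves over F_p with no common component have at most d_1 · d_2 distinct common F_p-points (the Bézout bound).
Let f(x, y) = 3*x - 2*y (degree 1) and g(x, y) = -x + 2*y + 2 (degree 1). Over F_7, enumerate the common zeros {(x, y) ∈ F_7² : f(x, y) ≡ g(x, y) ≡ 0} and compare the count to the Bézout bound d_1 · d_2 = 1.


Common zeros: {(6, 2)}; count = 1; Bézout bound = 1.

deg(f) = 1, deg(g) = 1, so Bézout bound = 1.
Scan x ∈ F_7. For each x, list the y ∈ F_7 with f(x, y) ≡ 0 and those with g(x, y) ≡ 0 (mod 7); the common zeros in that column are the intersection.
  x = 0: f ≡ 0 at y ∈ {0}; g ≡ 0 at y ∈ {6}; common: ∅.
  x = 1: f ≡ 0 at y ∈ {5}; g ≡ 0 at y ∈ {3}; common: ∅.
  x = 2: f ≡ 0 at y ∈ {3}; g ≡ 0 at y ∈ {0}; common: ∅.
  x = 3: f ≡ 0 at y ∈ {1}; g ≡ 0 at y ∈ {4}; common: ∅.
  x = 4: f ≡ 0 at y ∈ {6}; g ≡ 0 at y ∈ {1}; common: ∅.
  x = 5: f ≡ 0 at y ∈ {4}; g ≡ 0 at y ∈ {5}; common: ∅.
  x = 6: f ≡ 0 at y ∈ {2}; g ≡ 0 at y ∈ {2}; common: {2}.
Collecting: common zeros = {(6, 2)}, so the count is 1.
Comparison with the Bézout bound: 1 ≤ 1 = deg(f)·deg(g), as expected for curves with no common component (the bound is attained).


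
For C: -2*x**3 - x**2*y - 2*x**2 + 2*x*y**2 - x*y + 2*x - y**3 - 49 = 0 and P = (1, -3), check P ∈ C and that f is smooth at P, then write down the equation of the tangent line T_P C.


Tangent line at P: 19*x - 41*y - 142 = 0.

Step 1: f(1, -3) = 0, so P lies on C.
Step 2: partial derivatives
  f_x(x, y) = -6*x**2 - 2*x*y - 4*x + 2*y**2 - y + 2, f_y(x, y) = -x**2 + 4*x*y - x - 3*y**2.
  f_x(P) = 19, f_y(P) = -41 (gradient nonzero, so P is smooth).
Step 3: tangent line at P: 19·(x − 1) + -41·(y − -3) = 0.
Expanding: 19*x - 41*y - 142 = 0.


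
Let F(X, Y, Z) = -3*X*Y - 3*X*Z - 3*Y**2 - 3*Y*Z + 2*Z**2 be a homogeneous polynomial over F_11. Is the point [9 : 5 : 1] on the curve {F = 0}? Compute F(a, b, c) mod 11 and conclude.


F(9,5,1) ≡ 3 (mod 11); P is NOT on the curve.

Evaluate F(9, 5, 1) term-by-term (mod 11).
  -3*X*Y ↦ -3·9·5·1 = -135
  -3*X*Z ↦ -3·9·1·1 = -27
  -3*Y**2 ↦ -3·1·25·1 = -75
  -3*Y*Z ↦ -3·1·5·1 = -15
  2*Z**2 ↦ 2·1·1·1 = 2
Sum: F(9, 5, 1) = (-135) + (-27) + (-75) + (-15) + (2) = -250.
Reducing mod 11: -250 ≡ 3 (mod 11).
Since F(a, b, c) ≡ 3 ≠ 0 (mod 11), P does NOT lie on the curve.


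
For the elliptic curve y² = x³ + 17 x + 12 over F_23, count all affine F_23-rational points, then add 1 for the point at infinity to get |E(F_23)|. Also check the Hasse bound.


Affine points = {(0, 9), (0, 14), (2, 10), (2, 13), (4, 11), (4, 12), (6, 10), (6, 13), (8, 4), (8, 19), (10, 3), (10, 20), (11, 9), (11, 14), (12, 9), (12, 14), (14, 2), (14, 21), (15, 10), (15, 13), (17, 4), (17, 19), (18, 3), (18, 20), (19, 8), (19, 15), (20, 7), (20, 16), (21, 4), (21, 19)}; affine count = 30; |E(F_23)| = 31.

Discriminant check: Δ ∝ 4a³ + 27b² = 4·17³ + 27·12² = 4·4913 + 27·144 ≡ 11 (mod 23). Nonzero ⇒ E is nonsingular.
For each x ∈ F_23, compute rhs = x³ + 17·x + 12 mod 23, then count y ∈ F_23 with y² ≡ rhs.
  x = 0: rhs = 12, matching y values: 9, 14 (2 points).
  x = 1: rhs = 7, matching y values: none (0 points).
  x = 2: rhs = 8, matching y values: 10, 13 (2 points).
  x = 3: rhs = 21, matching y values: none (0 points).
  x = 4: rhs = 6, matching y values: 11, 12 (2 points).
  x = 5: rhs = 15, matching y values: none (0 points).
  x = 6: rhs = 8, matching y values: 10, 13 (2 points).
  x = 7: rhs = 14, matching y values: none (0 points).
  x = 8: rhs = 16, matching y values: 4, 19 (2 points).
  x = 9: rhs = 20, matching y values: none (0 points).
  x = 10: rhs = 9, matching y values: 3, 20 (2 points).
  x = 11: rhs = 12, matching y values: 9, 14 (2 points).
  x = 12: rhs = 12, matching y values: 9, 14 (2 points).
  x = 13: rhs = 15, matching y values: none (0 points).
  x = 14: rhs = 4, matching y values: 2, 21 (2 points).
  x = 15: rhs = 8, matching y values: 10, 13 (2 points).
  x = 16: rhs = 10, matching y values: none (0 points).
  x = 17: rhs = 16, matching y values: 4, 19 (2 points).
  x = 18: rhs = 9, matching y values: 3, 20 (2 points).
  x = 19: rhs = 18, matching y values: 8, 15 (2 points).
  x = 20: rhs = 3, matching y values: 7, 16 (2 points).
  x = 21: rhs = 16, matching y values: 4, 19 (2 points).
  x = 22: rhs = 17, matching y values: none (0 points).
Total affine count: 30.
Full point count |E(F_23)| = 30 + 1 = 31.
Hasse bound: |31 − (23+1)| = |7| = 7 ≤ 2√23 ≈ 9.5917 ✓.
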